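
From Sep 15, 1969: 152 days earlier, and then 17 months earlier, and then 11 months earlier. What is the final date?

Going back 152 days from September 15, 1969:
Going back 15 days from September 15, 1969 reaches the end of the previous month; 152 − 15 = 137 left.
August 1969 has 31 days: 137 − 31 = 106 left.
July 1969 has 31 days: 106 − 31 = 75 left.
June 1969 has 30 days: 75 − 30 = 45 left.
May 1969 has 31 days: 45 − 31 = 14 left.
April 1969 has 30 days; 30 − 14 = 16 → April 16, 1969.
Going back 17 months from April 16, 1969:
month 4 − 17 = -13, which is month 11 of year 1967 → November 1967.
Day 16 is valid in November, giving November 16, 1967.
Subtracting 11 months from November 16, 1967:
month 11 − 11 = 0, which is month 12 of year 1966 → December 1966.
Day 16 is valid in December, giving December 16, 1966.

December 16, 1966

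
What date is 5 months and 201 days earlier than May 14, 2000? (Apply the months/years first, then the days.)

Going back 5 months and 201 days from May 14, 2000: first the month/year part, then the days.
month 5 − 5 = 0, which is month 12 of year 1999 → December 1999.
Day 14 is valid in December, giving December 14, 1999.
Now subtract 201 days from December 14, 1999.
Going back 14 days from December 14, 1999 reaches the end of the previous month; 201 − 14 = 187 left.
November 1999 has 30 days: 187 − 30 = 157 left.
October 1999 has 31 days: 157 − 31 = 126 left.
September 1999 has 30 days: 126 − 30 = 96 left.
August 1999 has 31 days: 96 − 31 = 65 left.
July 1999 has 31 days: 65 − 31 = 34 left.
June 1999 has 30 days: 34 − 30 = 4 left.
May 1999 has 31 days; 31 − 4 = 27 → May 27, 1999.

May 27, 1999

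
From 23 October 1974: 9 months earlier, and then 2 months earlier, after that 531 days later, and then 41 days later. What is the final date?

June 18, 1975

Counting back 9 months from October 23, 1974:
month 10 − 9 = 1 → January 1974.
Day 23 is valid in January, giving January 23, 1974.
Going back 2 months from January 23, 1974:
month 1 − 2 = -1, which is month 11 of year 1973 → November 1973.
Day 23 is valid in November, giving November 23, 1973.
Advancing 531 days from November 23, 1973:
November has 30 days, so 30 − 23 = 7 days remain after November 23, 1973; 531 − 7 = 524 left.
December 1973 has 31 days: 524 − 31 = 493 left.
January 1974 has 31 days: 493 − 31 = 462 left.
February 1974 has 28 days (1974 is not a leap year): 462 − 28 = 434 left.
March 1974 has 31 days: 434 − 31 = 403 left.
April 1974 has 30 days: 403 − 30 = 373 left.
May 1974 has 31 days: 373 − 31 = 342 left.
June 1974 has 30 days: 342 − 30 = 312 left.
July 1974 has 31 days: 312 − 31 = 281 left.
August 1974 has 31 days: 281 − 31 = 250 left.
September 1974 has 30 days: 250 − 30 = 220 left.
October 1974 has 31 days: 220 − 31 = 189 left.
November 1974 has 30 days: 189 − 30 = 159 left.
December 1974 has 31 days: 159 − 31 = 128 left.
January 1975 has 31 days: 128 − 31 = 97 left.
February 1975 has 28 days (1975 is not a leap year): 97 − 28 = 69 left.
March 1975 has 31 days: 69 − 31 = 38 left.
April 1975 has 30 days: 38 − 30 = 8 left.
8 days into May 1975 → May 8, 1975.
Adding 41 days from May 8, 1975:
May has 31 days, so 31 − 8 = 23 days remain after May 8, 1975; 41 − 23 = 18 left.
18 days into June 1975 → June 18, 1975.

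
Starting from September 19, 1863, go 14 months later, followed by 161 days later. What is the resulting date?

April 29, 1865

Adding 14 months from September 19, 1863:
month 9 + 14 = 23, which is month 11 of year 1864 → November 1864.
Day 19 is valid in November, giving November 19, 1864.
Advancing 161 days from November 19, 1864:
November has 30 days, so 30 − 19 = 11 days remain after November 19, 1864; 161 − 11 = 150 left.
December 1864 has 31 days: 150 − 31 = 119 left.
January 1865 has 31 days: 119 − 31 = 88 left.
February 1865 has 28 days (1865 is not a leap year): 88 − 28 = 60 left.
March 1865 has 31 days: 60 − 31 = 29 left.
29 days into April 1865 → April 29, 1865.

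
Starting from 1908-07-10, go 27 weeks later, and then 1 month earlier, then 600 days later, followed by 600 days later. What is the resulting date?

March 29, 1912

Adding 27 weeks (= 189 days) from July 10, 1908:
July has 31 days, so 31 − 10 = 21 days remain after July 10, 1908; 189 − 21 = 168 left.
August 1908 has 31 days: 168 − 31 = 137 left.
September 1908 has 30 days: 137 − 30 = 107 left.
October 1908 has 31 days: 107 − 31 = 76 left.
November 1908 has 30 days: 76 − 30 = 46 left.
December 1908 has 31 days: 46 − 31 = 15 left.
15 days into January 1909 → January 15, 1909.
Subtracting 1 month from January 15, 1909:
month 1 − 1 = 0, which is month 12 of year 1908 → December 1908.
Day 15 is valid in December, giving December 15, 1908.
Adding 600 days from December 15, 1908:
December has 31 days, so 31 − 15 = 16 days remain after December 15, 1908; 600 − 16 = 584 left.
January 1909 has 31 days: 584 − 31 = 553 left.
February 1909 has 28 days (1909 is not a leap year): 553 − 28 = 525 left.
March 1909 has 31 days: 525 − 31 = 494 left.
April 1909 has 30 days: 494 − 30 = 464 left.
May 1909 has 31 days: 464 − 31 = 433 left.
June 1909 has 30 days: 433 − 30 = 403 left.
July 1909 has 31 days: 403 − 31 = 372 left.
August 1909 has 31 days: 372 − 31 = 341 left.
September 1909 has 30 days: 341 − 30 = 311 left.
October 1909 has 31 days: 311 − 31 = 280 left.
November 1909 has 30 days: 280 − 30 = 250 left.
December 1909 has 31 days: 250 − 31 = 219 left.
January 1910 has 31 days: 219 − 31 = 188 left.
February 1910 has 28 days (1910 is not a leap year): 188 − 28 = 160 left.
March 1910 has 31 days: 160 − 31 = 129 left.
April 1910 has 30 days: 129 − 30 = 99 left.
May 1910 has 31 days: 99 − 31 = 68 left.
June 1910 has 30 days: 68 − 30 = 38 left.
July 1910 has 31 days: 38 − 31 = 7 left.
7 days into August 1910 → August 7, 1910.
Adding 600 days from August 7, 1910:
August has 31 days, so 31 − 7 = 24 days remain after August 7, 1910; 600 − 24 = 576 left.
September 1910 has 30 days: 576 − 30 = 546 left.
October 1910 has 31 days: 546 − 31 = 515 left.
November 1910 has 30 days: 515 − 30 = 485 left.
December 1910 has 31 days: 485 − 31 = 454 left.
January 1911 has 31 days: 454 − 31 = 423 left.
February 1911 has 28 days (1911 is not a leap year): 423 − 28 = 395 left.
March 1911 has 31 days: 395 − 31 = 364 left.
April 1911 has 30 days: 364 − 30 = 334 left.
May 1911 has 31 days: 334 − 31 = 303 left.
June 1911 has 30 days: 303 − 30 = 273 left.
July 1911 has 31 days: 273 − 31 = 242 left.
August 1911 has 31 days: 242 − 31 = 211 left.
September 1911 has 30 days: 211 − 30 = 181 left.
October 1911 has 31 days: 181 − 31 = 150 left.
November 1911 has 30 days: 150 − 30 = 120 left.
December 1911 has 31 days: 120 − 31 = 89 left.
January 1912 has 31 days: 89 − 31 = 58 left.
February 1912 has 29 days (1912 is a leap year): 58 − 29 = 29 left.
29 days into March 1912 → March 29, 1912.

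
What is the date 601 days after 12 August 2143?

April 4, 2145

Adding 601 days from August 12, 2143.
August has 31 days, so 31 − 12 = 19 days remain after August 12, 2143; 601 − 19 = 582 left.
September 2143 has 30 days: 582 − 30 = 552 left.
October 2143 has 31 days: 552 − 31 = 521 left.
November 2143 has 30 days: 521 − 30 = 491 left.
December 2143 has 31 days: 491 − 31 = 460 left.
January 2144 has 31 days: 460 − 31 = 429 left.
February 2144 has 29 days (2144 is a leap year): 429 − 29 = 400 left.
March 2144 has 31 days: 400 − 31 = 369 left.
April 2144 has 30 days: 369 − 30 = 339 left.
May 2144 has 31 days: 339 − 31 = 308 left.
June 2144 has 30 days: 308 − 30 = 278 left.
July 2144 has 31 days: 278 − 31 = 247 left.
August 2144 has 31 days: 247 − 31 = 216 left.
September 2144 has 30 days: 216 − 30 = 186 left.
October 2144 has 31 days: 186 − 31 = 155 left.
November 2144 has 30 days: 155 − 30 = 125 left.
December 2144 has 31 days: 125 − 31 = 94 left.
January 2145 has 31 days: 94 − 31 = 63 left.
February 2145 has 28 days (2145 is not a leap year): 63 − 28 = 35 left.
March 2145 has 31 days: 35 − 31 = 4 left.
4 days into April 2145 → April 4, 2145.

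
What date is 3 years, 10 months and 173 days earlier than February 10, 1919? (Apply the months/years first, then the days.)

Going back 3 years, 10 months and 173 days from February 10, 1919: first the month/year part, then the days.
-3 years → 1916; month 2 − 10 = -8, which is month 4 of year 1915 → April 1915.
Day 10 is valid in April, giving April 10, 1915.
Now subtract 173 days from April 10, 1915.
Going back 10 days from April 10, 1915 reaches the end of the previous month; 173 − 10 = 163 left.
March 1915 has 31 days: 163 − 31 = 132 left.
February 1915 has 28 days (1915 is not a leap year): 132 − 28 = 104 left.
January 1915 has 31 days: 104 − 31 = 73 left.
December 1914 has 31 days: 73 − 31 = 42 left.
November 1914 has 30 days: 42 − 30 = 12 left.
October 1914 has 31 days; 31 − 12 = 19 → October 19, 1914.

October 19, 1914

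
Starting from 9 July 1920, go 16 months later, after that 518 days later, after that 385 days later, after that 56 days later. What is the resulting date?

Advancing 16 months from July 9, 1920:
month 7 + 16 = 23, which is month 11 of year 1921 → November 1921.
Day 9 is valid in November, giving November 9, 1921.
Counting forward 518 days from November 9, 1921:
November has 30 days, so 30 − 9 = 21 days remain after November 9, 1921; 518 − 21 = 497 left.
December 1921 has 31 days: 497 − 31 = 466 left.
January 1922 has 31 days: 466 − 31 = 435 left.
February 1922 has 28 days (1922 is not a leap year): 435 − 28 = 407 left.
March 1922 has 31 days: 407 − 31 = 376 left.
April 1922 has 30 days: 376 − 30 = 346 left.
May 1922 has 31 days: 346 − 31 = 315 left.
June 1922 has 30 days: 315 − 30 = 285 left.
July 1922 has 31 days: 285 − 31 = 254 left.
August 1922 has 31 days: 254 − 31 = 223 left.
September 1922 has 30 days: 223 − 30 = 193 left.
October 1922 has 31 days: 193 − 31 = 162 left.
November 1922 has 30 days: 162 − 30 = 132 left.
December 1922 has 31 days: 132 − 31 = 101 left.
January 1923 has 31 days: 101 − 31 = 70 left.
February 1923 has 28 days (1923 is not a leap year): 70 − 28 = 42 left.
March 1923 has 31 days: 42 − 31 = 11 left.
11 days into April 1923 → April 11, 1923.
Adding 385 days from April 11, 1923:
April has 30 days, so 30 − 11 = 19 days remain after April 11, 1923; 385 − 19 = 366 left.
May 1923 has 31 days: 366 − 31 = 335 left.
June 1923 has 30 days: 335 − 30 = 305 left.
July 1923 has 31 days: 305 − 31 = 274 left.
August 1923 has 31 days: 274 − 31 = 243 left.
September 1923 has 30 days: 243 − 30 = 213 left.
October 1923 has 31 days: 213 − 31 = 182 left.
November 1923 has 30 days: 182 − 30 = 152 left.
December 1923 has 31 days: 152 − 31 = 121 left.
January 1924 has 31 days: 121 − 31 = 90 left.
February 1924 has 29 days (1924 is a leap year): 90 − 29 = 61 left.
March 1924 has 31 days: 61 − 31 = 30 left.
30 days into April 1924 → April 30, 1924.
Adding 56 days from April 30, 1924:
April has 30 days, so 30 − 30 = 0 days remain after April 30, 1924; 56 − 0 = 56 left.
May 1924 has 31 days: 56 − 31 = 25 left.
25 days into June 1924 → June 25, 1924.

June 25, 1924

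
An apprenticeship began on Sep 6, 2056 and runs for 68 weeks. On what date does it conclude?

Advancing 68 weeks = 476 days from September 6, 2056.
September has 30 days, so 30 − 6 = 24 days remain after September 6, 2056; 476 − 24 = 452 left.
October 2056 has 31 days: 452 − 31 = 421 left.
November 2056 has 30 days: 421 − 30 = 391 left.
December 2056 has 31 days: 391 − 31 = 360 left.
January 2057 has 31 days: 360 − 31 = 329 left.
February 2057 has 28 days (2057 is not a leap year): 329 − 28 = 301 left.
March 2057 has 31 days: 301 − 31 = 270 left.
April 2057 has 30 days: 270 − 30 = 240 left.
May 2057 has 31 days: 240 − 31 = 209 left.
June 2057 has 30 days: 209 − 30 = 179 left.
July 2057 has 31 days: 179 − 31 = 148 left.
August 2057 has 31 days: 148 − 31 = 117 left.
September 2057 has 30 days: 117 − 30 = 87 left.
October 2057 has 31 days: 87 − 31 = 56 left.
November 2057 has 30 days: 56 − 30 = 26 left.
26 days into December 2057 → December 26, 2057.

December 26, 2057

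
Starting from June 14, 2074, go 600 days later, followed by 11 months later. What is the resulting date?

January 4, 2077

Advancing 600 days from June 14, 2074:
June has 30 days, so 30 − 14 = 16 days remain after June 14, 2074; 600 − 16 = 584 left.
July 2074 has 31 days: 584 − 31 = 553 left.
August 2074 has 31 days: 553 − 31 = 522 left.
September 2074 has 30 days: 522 − 30 = 492 left.
October 2074 has 31 days: 492 − 31 = 461 left.
November 2074 has 30 days: 461 − 30 = 431 left.
December 2074 has 31 days: 431 − 31 = 400 left.
January 2075 has 31 days: 400 − 31 = 369 left.
February 2075 has 28 days (2075 is not a leap year): 369 − 28 = 341 left.
March 2075 has 31 days: 341 − 31 = 310 left.
April 2075 has 30 days: 310 − 30 = 280 left.
May 2075 has 31 days: 280 − 31 = 249 left.
June 2075 has 30 days: 249 − 30 = 219 left.
July 2075 has 31 days: 219 − 31 = 188 left.
August 2075 has 31 days: 188 − 31 = 157 left.
September 2075 has 30 days: 157 − 30 = 127 left.
October 2075 has 31 days: 127 − 31 = 96 left.
November 2075 has 30 days: 96 − 30 = 66 left.
December 2075 has 31 days: 66 − 31 = 35 left.
January 2076 has 31 days: 35 − 31 = 4 left.
4 days into February 2076 → February 4, 2076.
Advancing 11 months from February 4, 2076:
month 2 + 11 = 13, which is month 1 of year 2077 → January 2077.
Day 4 is valid in January, giving January 4, 2077.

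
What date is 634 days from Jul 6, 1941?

April 1, 1943

Counting forward 634 days from July 6, 1941.
July has 31 days, so 31 − 6 = 25 days remain after July 6, 1941; 634 − 25 = 609 left.
August 1941 has 31 days: 609 − 31 = 578 left.
September 1941 has 30 days: 578 − 30 = 548 left.
October 1941 has 31 days: 548 − 31 = 517 left.
November 1941 has 30 days: 517 − 30 = 487 left.
December 1941 has 31 days: 487 − 31 = 456 left.
January 1942 has 31 days: 456 − 31 = 425 left.
February 1942 has 28 days (1942 is not a leap year): 425 − 28 = 397 left.
March 1942 has 31 days: 397 − 31 = 366 left.
April 1942 has 30 days: 366 − 30 = 336 left.
May 1942 has 31 days: 336 − 31 = 305 left.
June 1942 has 30 days: 305 − 30 = 275 left.
July 1942 has 31 days: 275 − 31 = 244 left.
August 1942 has 31 days: 244 − 31 = 213 left.
September 1942 has 30 days: 213 − 30 = 183 left.
October 1942 has 31 days: 183 − 31 = 152 left.
November 1942 has 30 days: 152 − 30 = 122 left.
December 1942 has 31 days: 122 − 31 = 91 left.
January 1943 has 31 days: 91 − 31 = 60 left.
February 1943 has 28 days (1943 is not a leap year): 60 − 28 = 32 left.
March 1943 has 31 days: 32 − 31 = 1 left.
1 day into April 1943 → April 1, 1943.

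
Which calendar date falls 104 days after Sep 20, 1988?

Advancing 104 days from September 20, 1988.
September has 30 days, so 30 − 20 = 10 days remain after September 20, 1988; 104 − 10 = 94 left.
October 1988 has 31 days: 94 − 31 = 63 left.
November 1988 has 30 days: 63 − 30 = 33 left.
December 1988 has 31 days: 33 − 31 = 2 left.
2 days into January 1989 → January 2, 1989.

January 2, 1989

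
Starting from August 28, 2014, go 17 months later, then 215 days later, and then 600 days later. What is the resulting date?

Counting forward 17 months from August 28, 2014:
month 8 + 17 = 25, which is month 1 of year 2016 → January 2016.
Day 28 is valid in January, giving January 28, 2016.
Adding 215 days from January 28, 2016:
January has 31 days, so 31 − 28 = 3 days remain after January 28, 2016; 215 − 3 = 212 left.
February 2016 has 29 days (2016 is a leap year): 212 − 29 = 183 left.
March 2016 has 31 days: 183 − 31 = 152 left.
April 2016 has 30 days: 152 − 30 = 122 left.
May 2016 has 31 days: 122 − 31 = 91 left.
June 2016 has 30 days: 91 − 30 = 61 left.
July 2016 has 31 days: 61 − 31 = 30 left.
30 days into August 2016 → August 30, 2016.
Advancing 600 days from August 30, 2016:
August has 31 days, so 31 − 30 = 1 day remains after August 30, 2016; 600 − 1 = 599 left.
September 2016 has 30 days: 599 − 30 = 569 left.
October 2016 has 31 days: 569 − 31 = 538 left.
November 2016 has 30 days: 538 − 30 = 508 left.
December 2016 has 31 days: 508 − 31 = 477 left.
January 2017 has 31 days: 477 − 31 = 446 left.
February 2017 has 28 days (2017 is not a leap year): 446 − 28 = 418 left.
March 2017 has 31 days: 418 − 31 = 387 left.
April 2017 has 30 days: 387 − 30 = 357 left.
May 2017 has 31 days: 357 − 31 = 326 left.
June 2017 has 30 days: 326 − 30 = 296 left.
July 2017 has 31 days: 296 − 31 = 265 left.
August 2017 has 31 days: 265 − 31 = 234 left.
September 2017 has 30 days: 234 − 30 = 204 left.
October 2017 has 31 days: 204 − 31 = 173 left.
November 2017 has 30 days: 173 − 30 = 143 left.
December 2017 has 31 days: 143 − 31 = 112 left.
January 2018 has 31 days: 112 − 31 = 81 left.
February 2018 has 28 days (2018 is not a leap year): 81 − 28 = 53 left.
March 2018 has 31 days: 53 − 31 = 22 left.
22 days into April 2018 → April 22, 2018.

April 22, 2018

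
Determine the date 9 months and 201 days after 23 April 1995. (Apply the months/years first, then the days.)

Adding 9 months and 201 days from April 23, 1995: first the month/year part, then the days.
month 4 + 9 = 13, which is month 1 of year 1996 → January 1996.
Day 23 is valid in January, giving January 23, 1996.
Now add 201 days from January 23, 1996.
January has 31 days, so 31 − 23 = 8 days remain after January 23, 1996; 201 − 8 = 193 left.
February 1996 has 29 days (1996 is a leap year): 193 − 29 = 164 left.
March 1996 has 31 days: 164 − 31 = 133 left.
April 1996 has 30 days: 133 − 30 = 103 left.
May 1996 has 31 days: 103 − 31 = 72 left.
June 1996 has 30 days: 72 − 30 = 42 left.
July 1996 has 31 days: 42 − 31 = 11 left.
11 days into August 1996 → August 11, 1996.

August 11, 1996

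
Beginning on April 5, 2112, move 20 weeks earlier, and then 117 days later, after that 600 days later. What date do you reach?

November 3, 2113

Counting back 20 weeks (= 140 days) from April 5, 2112:
Going back 5 days from April 5, 2112 reaches the end of the previous month; 140 − 5 = 135 left.
March 2112 has 31 days: 135 − 31 = 104 left.
February 2112 has 29 days (2112 is a leap year): 104 − 29 = 75 left.
January 2112 has 31 days: 75 − 31 = 44 left.
December 2111 has 31 days: 44 − 31 = 13 left.
November 2111 has 30 days; 30 − 13 = 17 → November 17, 2111.
Counting forward 117 days from November 17, 2111:
November has 30 days, so 30 − 17 = 13 days remain after November 17, 2111; 117 − 13 = 104 left.
December 2111 has 31 days: 104 − 31 = 73 left.
January 2112 has 31 days: 73 − 31 = 42 left.
February 2112 has 29 days (2112 is a leap year): 42 − 29 = 13 left.
13 days into March 2112 → March 13, 2112.
Advancing 600 days from March 13, 2112:
March has 31 days, so 31 − 13 = 18 days remain after March 13, 2112; 600 − 18 = 582 left.
April 2112 has 30 days: 582 − 30 = 552 left.
May 2112 has 31 days: 552 − 31 = 521 left.
June 2112 has 30 days: 521 − 30 = 491 left.
July 2112 has 31 days: 491 − 31 = 460 left.
August 2112 has 31 days: 460 − 31 = 429 left.
September 2112 has 30 days: 429 − 30 = 399 left.
October 2112 has 31 days: 399 − 31 = 368 left.
November 2112 has 30 days: 368 − 30 = 338 left.
December 2112 has 31 days: 338 − 31 = 307 left.
January 2113 has 31 days: 307 − 31 = 276 left.
February 2113 has 28 days (2113 is not a leap year): 276 − 28 = 248 left.
March 2113 has 31 days: 248 − 31 = 217 left.
April 2113 has 30 days: 217 − 30 = 187 left.
May 2113 has 31 days: 187 − 31 = 156 left.
June 2113 has 30 days: 156 − 30 = 126 left.
July 2113 has 31 days: 126 − 31 = 95 left.
August 2113 has 31 days: 95 − 31 = 64 left.
September 2113 has 30 days: 64 − 30 = 34 left.
October 2113 has 31 days: 34 − 31 = 3 left.
3 days into November 2113 → November 3, 2113.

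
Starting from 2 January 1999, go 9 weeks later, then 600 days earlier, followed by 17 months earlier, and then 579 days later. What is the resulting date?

Counting forward 9 weeks (= 63 days) from January 2, 1999:
January has 31 days, so 31 − 2 = 29 days remain after January 2, 1999; 63 − 29 = 34 left.
February 1999 has 28 days (1999 is not a leap year): 34 − 28 = 6 left.
6 days into March 1999 → March 6, 1999.
Going back 600 days from March 6, 1999:
Going back 6 days from March 6, 1999 reaches the end of the previous month; 600 − 6 = 594 left.
February 1999 has 28 days (1999 is not a leap year): 594 − 28 = 566 left.
January 1999 has 31 days: 566 − 31 = 535 left.
December 1998 has 31 days: 535 − 31 = 504 left.
November 1998 has 30 days: 504 − 30 = 474 left.
October 1998 has 31 days: 474 − 31 = 443 left.
September 1998 has 30 days: 443 − 30 = 413 left.
August 1998 has 31 days: 413 − 31 = 382 left.
July 1998 has 31 days: 382 − 31 = 351 left.
June 1998 has 30 days: 351 − 30 = 321 left.
May 1998 has 31 days: 321 − 31 = 290 left.
April 1998 has 30 days: 290 − 30 = 260 left.
March 1998 has 31 days: 260 − 31 = 229 left.
February 1998 has 28 days (1998 is not a leap year): 229 − 28 = 201 left.
January 1998 has 31 days: 201 − 31 = 170 left.
December 1997 has 31 days: 170 − 31 = 139 left.
November 1997 has 30 days: 139 − 30 = 109 left.
October 1997 has 31 days: 109 − 31 = 78 left.
September 1997 has 30 days: 78 − 30 = 48 left.
August 1997 has 31 days: 48 − 31 = 17 left.
July 1997 has 31 days; 31 − 17 = 14 → July 14, 1997.
Going back 17 months from July 14, 1997:
month 7 − 17 = -10, which is month 2 of year 1996 → February 1996.
Day 14 is valid in February, giving February 14, 1996.
Counting forward 579 days from February 14, 1996:
February has 29 days, so 29 − 14 = 15 days remain after February 14, 1996; 579 − 15 = 564 left.
March 1996 has 31 days: 564 − 31 = 533 left.
April 1996 has 30 days: 533 − 30 = 503 left.
May 1996 has 31 days: 503 − 31 = 472 left.
June 1996 has 30 days: 472 − 30 = 442 left.
July 1996 has 31 days: 442 − 31 = 411 left.
August 1996 has 31 days: 411 − 31 = 380 left.
September 1996 has 30 days: 380 − 30 = 350 left.
October 1996 has 31 days: 350 − 31 = 319 left.
November 1996 has 30 days: 319 − 30 = 289 left.
December 1996 has 31 days: 289 − 31 = 258 left.
January 1997 has 31 days: 258 − 31 = 227 left.
February 1997 has 28 days (1997 is not a leap year): 227 − 28 = 199 left.
March 1997 has 31 days: 199 − 31 = 168 left.
April 1997 has 30 days: 168 − 30 = 138 left.
May 1997 has 31 days: 138 − 31 = 107 left.
June 1997 has 30 days: 107 − 30 = 77 left.
July 1997 has 31 days: 77 − 31 = 46 left.
August 1997 has 31 days: 46 − 31 = 15 left.
15 days into September 1997 → September 15, 1997.

September 15, 1997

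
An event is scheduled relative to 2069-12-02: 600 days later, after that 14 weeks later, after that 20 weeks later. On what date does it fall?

March 19, 2072

Advancing 600 days from December 2, 2069:
December has 31 days, so 31 − 2 = 29 days remain after December 2, 2069; 600 − 29 = 571 left.
January 2070 has 31 days: 571 − 31 = 540 left.
February 2070 has 28 days (2070 is not a leap year): 540 − 28 = 512 left.
March 2070 has 31 days: 512 − 31 = 481 left.
April 2070 has 30 days: 481 − 30 = 451 left.
May 2070 has 31 days: 451 − 31 = 420 left.
June 2070 has 30 days: 420 − 30 = 390 left.
July 2070 has 31 days: 390 − 31 = 359 left.
August 2070 has 31 days: 359 − 31 = 328 left.
September 2070 has 30 days: 328 − 30 = 298 left.
October 2070 has 31 days: 298 − 31 = 267 left.
November 2070 has 30 days: 267 − 30 = 237 left.
December 2070 has 31 days: 237 − 31 = 206 left.
January 2071 has 31 days: 206 − 31 = 175 left.
February 2071 has 28 days (2071 is not a leap year): 175 − 28 = 147 left.
March 2071 has 31 days: 147 − 31 = 116 left.
April 2071 has 30 days: 116 − 30 = 86 left.
May 2071 has 31 days: 86 − 31 = 55 left.
June 2071 has 30 days: 55 − 30 = 25 left.
25 days into July 2071 → July 25, 2071.
Advancing 14 weeks (= 98 days) from July 25, 2071:
July has 31 days, so 31 − 25 = 6 days remain after July 25, 2071; 98 − 6 = 92 left.
August 2071 has 31 days: 92 − 31 = 61 left.
September 2071 has 30 days: 61 − 30 = 31 left.
31 days into October 2071 → October 31, 2071.
Counting forward 20 weeks (= 140 days) from October 31, 2071:
October has 31 days, so 31 − 31 = 0 days remain after October 31, 2071; 140 − 0 = 140 left.
November 2071 has 30 days: 140 − 30 = 110 left.
December 2071 has 31 days: 110 − 31 = 79 left.
January 2072 has 31 days: 79 − 31 = 48 left.
February 2072 has 29 days (2072 is a leap year): 48 − 29 = 19 left.
19 days into March 2072 → March 19, 2072.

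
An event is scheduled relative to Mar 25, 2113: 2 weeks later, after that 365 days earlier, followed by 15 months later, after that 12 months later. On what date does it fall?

Counting forward 2 weeks (= 14 days) from March 25, 2113:
March has 31 days, so 31 − 25 = 6 days remain after March 25, 2113; 14 − 6 = 8 left.
8 days into April 2113 → April 8, 2113.
Going back 365 days from April 8, 2113:
Going back 8 days from April 8, 2113 reaches the end of the previous month; 365 − 8 = 357 left.
March 2113 has 31 days: 357 − 31 = 326 left.
February 2113 has 28 days (2113 is not a leap year): 326 − 28 = 298 left.
January 2113 has 31 days: 298 − 31 = 267 left.
December 2112 has 31 days: 267 − 31 = 236 left.
November 2112 has 30 days: 236 − 30 = 206 left.
October 2112 has 31 days: 206 − 31 = 175 left.
September 2112 has 30 days: 175 − 30 = 145 left.
August 2112 has 31 days: 145 − 31 = 114 left.
July 2112 has 31 days: 114 − 31 = 83 left.
June 2112 has 30 days: 83 − 30 = 53 left.
May 2112 has 31 days: 53 − 31 = 22 left.
April 2112 has 30 days; 30 − 22 = 8 → April 8, 2112.
Advancing 15 months from April 8, 2112:
month 4 + 15 = 19, which is month 7 of year 2113 → July 2113.
Day 8 is valid in July, giving July 8, 2113.
Advancing 12 months from July 8, 2113:
month 7 + 12 = 19, which is month 7 of year 2114 → July 2114.
Day 8 is valid in July, giving July 8, 2114.

July 8, 2114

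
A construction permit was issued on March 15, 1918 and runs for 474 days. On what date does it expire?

Counting forward 474 days from March 15, 1918.
March has 31 days, so 31 − 15 = 16 days remain after March 15, 1918; 474 − 16 = 458 left.
April 1918 has 30 days: 458 − 30 = 428 left.
May 1918 has 31 days: 428 − 31 = 397 left.
June 1918 has 30 days: 397 − 30 = 367 left.
July 1918 has 31 days: 367 − 31 = 336 left.
August 1918 has 31 days: 336 − 31 = 305 left.
September 1918 has 30 days: 305 − 30 = 275 left.
October 1918 has 31 days: 275 − 31 = 244 left.
November 1918 has 30 days: 244 − 30 = 214 left.
December 1918 has 31 days: 214 − 31 = 183 left.
January 1919 has 31 days: 183 − 31 = 152 left.
February 1919 has 28 days (1919 is not a leap year): 152 − 28 = 124 left.
March 1919 has 31 days: 124 − 31 = 93 left.
April 1919 has 30 days: 93 − 30 = 63 left.
May 1919 has 31 days: 63 − 31 = 32 left.
June 1919 has 30 days: 32 − 30 = 2 left.
2 days into July 1919 → July 2, 1919.

July 2, 1919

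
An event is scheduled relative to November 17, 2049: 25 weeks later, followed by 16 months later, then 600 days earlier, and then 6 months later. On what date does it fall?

July 19, 2050

Adding 25 weeks (= 175 days) from November 17, 2049:
November has 30 days, so 30 − 17 = 13 days remain after November 17, 2049; 175 − 13 = 162 left.
December 2049 has 31 days: 162 − 31 = 131 left.
January 2050 has 31 days: 131 − 31 = 100 left.
February 2050 has 28 days (2050 is not a leap year): 100 − 28 = 72 left.
March 2050 has 31 days: 72 − 31 = 41 left.
April 2050 has 30 days: 41 − 30 = 11 left.
11 days into May 2050 → May 11, 2050.
Adding 16 months from May 11, 2050:
month 5 + 16 = 21, which is month 9 of year 2051 → September 2051.
Day 11 is valid in September, giving September 11, 2051.
Going back 600 days from September 11, 2051:
Going back 11 days from September 11, 2051 reaches the end of the previous month; 600 − 11 = 589 left.
August 2051 has 31 days: 589 − 31 = 558 left.
July 2051 has 31 days: 558 − 31 = 527 left.
June 2051 has 30 days: 527 − 30 = 497 left.
May 2051 has 31 days: 497 − 31 = 466 left.
April 2051 has 30 days: 466 − 30 = 436 left.
March 2051 has 31 days: 436 − 31 = 405 left.
February 2051 has 28 days (2051 is not a leap year): 405 − 28 = 377 left.
January 2051 has 31 days: 377 − 31 = 346 left.
December 2050 has 31 days: 346 − 31 = 315 left.
November 2050 has 30 days: 315 − 30 = 285 left.
October 2050 has 31 days: 285 − 31 = 254 left.
September 2050 has 30 days: 254 − 30 = 224 left.
August 2050 has 31 days: 224 − 31 = 193 left.
July 2050 has 31 days: 193 − 31 = 162 left.
June 2050 has 30 days: 162 − 30 = 132 left.
May 2050 has 31 days: 132 − 31 = 101 left.
April 2050 has 30 days: 101 − 30 = 71 left.
March 2050 has 31 days: 71 − 31 = 40 left.
February 2050 has 28 days (2050 is not a leap year): 40 − 28 = 12 left.
January 2050 has 31 days; 31 − 12 = 19 → January 19, 2050.
Counting forward 6 months from January 19, 2050:
month 1 + 6 = 7 → July 2050.
Day 19 is valid in July, giving July 19, 2050.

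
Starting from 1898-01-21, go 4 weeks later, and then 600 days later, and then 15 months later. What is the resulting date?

Adding 4 weeks (= 28 days) from January 21, 1898:
January has 31 days, so 31 − 21 = 10 days remain after January 21, 1898; 28 − 10 = 18 left.
18 days into February 1898 → February 18, 1898.
Adding 600 days from February 18, 1898:
February has 28 days, so 28 − 18 = 10 days remain after February 18, 1898; 600 − 10 = 590 left.
March 1898 has 31 days: 590 − 31 = 559 left.
April 1898 has 30 days: 559 − 30 = 529 left.
May 1898 has 31 days: 529 − 31 = 498 left.
June 1898 has 30 days: 498 − 30 = 468 left.
July 1898 has 31 days: 468 − 31 = 437 left.
August 1898 has 31 days: 437 − 31 = 406 left.
September 1898 has 30 days: 406 − 30 = 376 left.
October 1898 has 31 days: 376 − 31 = 345 left.
November 1898 has 30 days: 345 − 30 = 315 left.
December 1898 has 31 days: 315 − 31 = 284 left.
January 1899 has 31 days: 284 − 31 = 253 left.
February 1899 has 28 days (1899 is not a leap year): 253 − 28 = 225 left.
March 1899 has 31 days: 225 − 31 = 194 left.
April 1899 has 30 days: 194 − 30 = 164 left.
May 1899 has 31 days: 164 − 31 = 133 left.
June 1899 has 30 days: 133 − 30 = 103 left.
July 1899 has 31 days: 103 − 31 = 72 left.
August 1899 has 31 days: 72 − 31 = 41 left.
September 1899 has 30 days: 41 − 30 = 11 left.
11 days into October 1899 → October 11, 1899.
Advancing 15 months from October 11, 1899:
month 10 + 15 = 25, which is month 1 of year 1901 → January 1901.
Day 11 is valid in January, giving January 11, 1901.

January 11, 1901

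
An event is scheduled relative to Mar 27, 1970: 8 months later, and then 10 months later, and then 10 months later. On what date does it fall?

Adding 8 months from March 27, 1970:
month 3 + 8 = 11 → November 1970.
Day 27 is valid in November, giving November 27, 1970.
Counting forward 10 months from November 27, 1970:
month 11 + 10 = 21, which is month 9 of year 1971 → September 1971.
Day 27 is valid in September, giving September 27, 1971.
Adding 10 months from September 27, 1971:
month 9 + 10 = 19, which is month 7 of year 1972 → July 1972.
Day 27 is valid in July, giving July 27, 1972.

July 27, 1972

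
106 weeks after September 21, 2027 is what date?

October 2, 2029

Advancing 106 weeks = 742 days from September 21, 2027.
September has 30 days, so 30 − 21 = 9 days remain after September 21, 2027; 742 − 9 = 733 left.
October 2027 has 31 days: 733 − 31 = 702 left.
November 2027 has 30 days: 702 − 30 = 672 left.
December 2027 has 31 days: 672 − 31 = 641 left.
January 2028 has 31 days: 641 − 31 = 610 left.
February 2028 has 29 days (2028 is a leap year): 610 − 29 = 581 left.
March 2028 has 31 days: 581 − 31 = 550 left.
April 2028 has 30 days: 550 − 30 = 520 left.
May 2028 has 31 days: 520 − 31 = 489 left.
June 2028 has 30 days: 489 − 30 = 459 left.
July 2028 has 31 days: 459 − 31 = 428 left.
August 2028 has 31 days: 428 − 31 = 397 left.
September 2028 has 30 days: 397 − 30 = 367 left.
October 2028 has 31 days: 367 − 31 = 336 left.
November 2028 has 30 days: 336 − 30 = 306 left.
December 2028 has 31 days: 306 − 31 = 275 left.
January 2029 has 31 days: 275 − 31 = 244 left.
February 2029 has 28 days (2029 is not a leap year): 244 − 28 = 216 left.
March 2029 has 31 days: 216 − 31 = 185 left.
April 2029 has 30 days: 185 − 30 = 155 left.
May 2029 has 31 days: 155 − 31 = 124 left.
June 2029 has 30 days: 124 − 30 = 94 left.
July 2029 has 31 days: 94 − 31 = 63 left.
August 2029 has 31 days: 63 − 31 = 32 left.
September 2029 has 30 days: 32 − 30 = 2 left.
2 days into October 2029 → October 2, 2029.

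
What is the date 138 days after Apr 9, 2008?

August 25, 2008

Advancing 138 days from April 9, 2008.
April has 30 days, so 30 − 9 = 21 days remain after April 9, 2008; 138 − 21 = 117 left.
May 2008 has 31 days: 117 − 31 = 86 left.
June 2008 has 30 days: 86 − 30 = 56 left.
July 2008 has 31 days: 56 − 31 = 25 left.
25 days into August 2008 → August 25, 2008.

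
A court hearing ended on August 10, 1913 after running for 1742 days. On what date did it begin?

Counting back 1742 days from August 10, 1913.
Going back 10 days from August 10, 1913 reaches the end of the previous month; 1742 − 10 = 1732 left.
July 1913 has 31 days: 1732 − 31 = 1701 left.
June 1913 has 30 days: 1701 − 30 = 1671 left.
May 1913 has 31 days: 1671 − 31 = 1640 left.
April 1913 has 30 days: 1640 − 30 = 1610 left.
March 1913 has 31 days: 1610 − 31 = 1579 left.
February 1913 has 28 days (1913 is not a leap year): 1579 − 28 = 1551 left.
January 1913 has 31 days: 1551 − 31 = 1520 left.
December 1912 has 31 days: 1520 − 31 = 1489 left.
November 1912 has 30 days: 1489 − 30 = 1459 left.
October 1912 has 31 days: 1459 − 31 = 1428 left.
September 1912 has 30 days: 1428 − 30 = 1398 left.
August 1912 has 31 days: 1398 − 31 = 1367 left.
July 1912 has 31 days: 1367 − 31 = 1336 left.
June 1912 has 30 days: 1336 − 30 = 1306 left.
May 1912 has 31 days: 1306 − 31 = 1275 left.
April 1912 has 30 days: 1275 − 30 = 1245 left.
March 1912 has 31 days: 1245 − 31 = 1214 left.
February 1912 has 29 days (1912 is a leap year): 1214 − 29 = 1185 left.
January 1912 has 31 days: 1185 − 31 = 1154 left.
December 1911 has 31 days: 1154 − 31 = 1123 left.
November 1911 has 30 days: 1123 − 30 = 1093 left.
October 1911 has 31 days: 1093 − 31 = 1062 left.
September 1911 has 30 days: 1062 − 30 = 1032 left.
August 1911 has 31 days: 1032 − 31 = 1001 left.
July 1911 has 31 days: 1001 − 31 = 970 left.
June 1911 has 30 days: 970 − 30 = 940 left.
May 1911 has 31 days: 940 − 31 = 909 left.
April 1911 has 30 days: 909 − 30 = 879 left.
March 1911 has 31 days: 879 − 31 = 848 left.
February 1911 has 28 days (1911 is not a leap year): 848 − 28 = 820 left.
January 1911 has 31 days: 820 − 31 = 789 left.
December 1910 has 31 days: 789 − 31 = 758 left.
November 1910 has 30 days: 758 − 30 = 728 left.
October 1910 has 31 days: 728 − 31 = 697 left.
September 1910 has 30 days: 697 − 30 = 667 left.
August 1910 has 31 days: 667 − 31 = 636 left.
July 1910 has 31 days: 636 − 31 = 605 left.
June 1910 has 30 days: 605 − 30 = 575 left.
May 1910 has 31 days: 575 − 31 = 544 left.
April 1910 has 30 days: 544 − 30 = 514 left.
March 1910 has 31 days: 514 − 31 = 483 left.
February 1910 has 28 days (1910 is not a leap year): 483 − 28 = 455 left.
January 1910 has 31 days: 455 − 31 = 424 left.
December 1909 has 31 days: 424 − 31 = 393 left.
November 1909 has 30 days: 393 − 30 = 363 left.
October 1909 has 31 days: 363 − 31 = 332 left.
September 1909 has 30 days: 332 − 30 = 302 left.
August 1909 has 31 days: 302 − 31 = 271 left.
July 1909 has 31 days: 271 − 31 = 240 left.
June 1909 has 30 days: 240 − 30 = 210 left.
May 1909 has 31 days: 210 − 31 = 179 left.
April 1909 has 30 days: 179 − 30 = 149 left.
March 1909 has 31 days: 149 − 31 = 118 left.
February 1909 has 28 days (1909 is not a leap year): 118 − 28 = 90 left.
January 1909 has 31 days: 90 − 31 = 59 left.
December 1908 has 31 days: 59 − 31 = 28 left.
November 1908 has 30 days; 30 − 28 = 2 → November 2, 1908.

November 2, 1908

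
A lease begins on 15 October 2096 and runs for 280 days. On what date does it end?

Counting forward 280 days from October 15, 2096.
October has 31 days, so 31 − 15 = 16 days remain after October 15, 2096; 280 − 16 = 264 left.
November 2096 has 30 days: 264 − 30 = 234 left.
December 2096 has 31 days: 234 − 31 = 203 left.
January 2097 has 31 days: 203 − 31 = 172 left.
February 2097 has 28 days (2097 is not a leap year): 172 − 28 = 144 left.
March 2097 has 31 days: 144 − 31 = 113 left.
April 2097 has 30 days: 113 − 30 = 83 left.
May 2097 has 31 days: 83 − 31 = 52 left.
June 2097 has 30 days: 52 − 30 = 22 left.
22 days into July 2097 → July 22, 2097.

July 22, 2097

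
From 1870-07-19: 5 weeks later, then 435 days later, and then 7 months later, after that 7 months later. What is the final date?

January 1, 1873

Adding 5 weeks (= 35 days) from July 19, 1870:
July has 31 days, so 31 − 19 = 12 days remain after July 19, 1870; 35 − 12 = 23 left.
23 days into August 1870 → August 23, 1870.
Counting forward 435 days from August 23, 1870:
August has 31 days, so 31 − 23 = 8 days remain after August 23, 1870; 435 − 8 = 427 left.
September 1870 has 30 days: 427 − 30 = 397 left.
October 1870 has 31 days: 397 − 31 = 366 left.
November 1870 has 30 days: 366 − 30 = 336 left.
December 1870 has 31 days: 336 − 31 = 305 left.
January 1871 has 31 days: 305 − 31 = 274 left.
February 1871 has 28 days (1871 is not a leap year): 274 − 28 = 246 left.
March 1871 has 31 days: 246 − 31 = 215 left.
April 1871 has 30 days: 215 − 30 = 185 left.
May 1871 has 31 days: 185 − 31 = 154 left.
June 1871 has 30 days: 154 − 30 = 124 left.
July 1871 has 31 days: 124 − 31 = 93 left.
August 1871 has 31 days: 93 − 31 = 62 left.
September 1871 has 30 days: 62 − 30 = 32 left.
October 1871 has 31 days: 32 − 31 = 1 left.
1 day into November 1871 → November 1, 1871.
Advancing 7 months from November 1, 1871:
month 11 + 7 = 18, which is month 6 of year 1872 → June 1872.
Day 1 is valid in June, giving June 1, 1872.
Advancing 7 months from June 1, 1872:
month 6 + 7 = 13, which is month 1 of year 1873 → January 1873.
Day 1 is valid in January, giving January 1, 1873.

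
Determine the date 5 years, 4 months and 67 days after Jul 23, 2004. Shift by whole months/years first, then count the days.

Adding 5 years, 4 months and 67 days from July 23, 2004: first the month/year part, then the days.
+5 years → 2009; month 7 + 4 = 11 → November 2009.
Day 23 is valid in November, giving November 23, 2009.
Now add 67 days from November 23, 2009.
November has 30 days, so 30 − 23 = 7 days remain after November 23, 2009; 67 − 7 = 60 left.
December 2009 has 31 days: 60 − 31 = 29 left.
29 days into January 2010 → January 29, 2010.

January 29, 2010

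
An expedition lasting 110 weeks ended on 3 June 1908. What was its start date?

Going back 110 weeks = 770 days from June 3, 1908.
Going back 3 days from June 3, 1908 reaches the end of the previous month; 770 − 3 = 767 left.
May 1908 has 31 days: 767 − 31 = 736 left.
April 1908 has 30 days: 736 − 30 = 706 left.
March 1908 has 31 days: 706 − 31 = 675 left.
February 1908 has 29 days (1908 is a leap year): 675 − 29 = 646 left.
January 1908 has 31 days: 646 − 31 = 615 left.
December 1907 has 31 days: 615 − 31 = 584 left.
November 1907 has 30 days: 584 − 30 = 554 left.
October 1907 has 31 days: 554 − 31 = 523 left.
September 1907 has 30 days: 523 − 30 = 493 left.
August 1907 has 31 days: 493 − 31 = 462 left.
July 1907 has 31 days: 462 − 31 = 431 left.
June 1907 has 30 days: 431 − 30 = 401 left.
May 1907 has 31 days: 401 − 31 = 370 left.
April 1907 has 30 days: 370 − 30 = 340 left.
March 1907 has 31 days: 340 − 31 = 309 left.
February 1907 has 28 days (1907 is not a leap year): 309 − 28 = 281 left.
January 1907 has 31 days: 281 − 31 = 250 left.
December 1906 has 31 days: 250 − 31 = 219 left.
November 1906 has 30 days: 219 − 30 = 189 left.
October 1906 has 31 days: 189 − 31 = 158 left.
September 1906 has 30 days: 158 − 30 = 128 left.
August 1906 has 31 days: 128 − 31 = 97 left.
July 1906 has 31 days: 97 − 31 = 66 left.
June 1906 has 30 days: 66 − 30 = 36 left.
May 1906 has 31 days: 36 − 31 = 5 left.
April 1906 has 30 days; 30 − 5 = 25 → April 25, 1906.

April 25, 1906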